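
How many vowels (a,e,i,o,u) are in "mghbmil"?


Input: mghbmil
Checking each character:
  'm' at position 0: consonant
  'g' at position 1: consonant
  'h' at position 2: consonant
  'b' at position 3: consonant
  'm' at position 4: consonant
  'i' at position 5: vowel (running total: 1)
  'l' at position 6: consonant
Total vowels: 1

1


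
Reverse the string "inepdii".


Input: inepdii
Reading characters right to left:
  Position 6: 'i'
  Position 5: 'i'
  Position 4: 'd'
  Position 3: 'p'
  Position 2: 'e'
  Position 1: 'n'
  Position 0: 'i'
Reversed: iidpeni

iidpeni


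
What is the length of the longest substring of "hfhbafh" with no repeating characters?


Input: "hfhbafh"
Sliding window (track last position of each char):
  Position 0 ('h'): window [0,0] length 1 -- new best
  Position 1 ('f'): window [0,1] length 2 -- new best
  Position 2 ('h'): repeat (last at 0), move window start to 1
  Position 2 ('h'): window [1,2] length 2
  Position 3 ('b'): window [1,3] length 3 -- new best
  Position 4 ('a'): window [1,4] length 4 -- new best
  Position 5 ('f'): repeat (last at 1), move window start to 2
  Position 5 ('f'): window [2,5] length 4
  Position 6 ('h'): repeat (last at 2), move window start to 3
  Position 6 ('h'): window [3,6] length 4
Longest substring with no repeats: "fhba" with length 4

4


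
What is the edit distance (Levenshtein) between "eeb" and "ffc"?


Computing edit distance: "eeb" -> "ffc"
DP table:
           f    f    c
      0    1    2    3
  e   1    1    2    3
  e   2    2    2    3
  b   3    3    3    3
Edit distance = dp[3][3] = 3

3


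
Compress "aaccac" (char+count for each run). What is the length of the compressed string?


Input: aaccac
Runs:
  'a' x 2 => "a2"
  'c' x 2 => "c2"
  'a' x 1 => "a1"
  'c' x 1 => "c1"
Compressed: "a2c2a1c1"
Compressed length: 8

8


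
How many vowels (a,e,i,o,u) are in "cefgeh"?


Input: cefgeh
Checking each character:
  'c' at position 0: consonant
  'e' at position 1: vowel (running total: 1)
  'f' at position 2: consonant
  'g' at position 3: consonant
  'e' at position 4: vowel (running total: 2)
  'h' at position 5: consonant
Total vowels: 2

2


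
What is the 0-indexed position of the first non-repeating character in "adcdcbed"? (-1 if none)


Input: adcdcbed
Character frequencies:
  'a': 1
  'b': 1
  'c': 2
  'd': 3
  'e': 1
Scanning left to right for freq == 1:
  Position 0 ('a'): unique! => answer = 0

0


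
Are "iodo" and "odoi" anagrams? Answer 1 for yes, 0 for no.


Strings: "iodo", "odoi"
Sorted first:  dioo
Sorted second: dioo
Sorted forms match => anagrams

1


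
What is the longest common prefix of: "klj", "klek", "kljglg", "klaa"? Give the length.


Words: klj, klek, kljglg, klaa
  Position 0: all 'k' => match
  Position 1: all 'l' => match
  Position 2: ('j', 'e', 'j', 'a') => mismatch, stop
LCP = "kl" (length 2)

2


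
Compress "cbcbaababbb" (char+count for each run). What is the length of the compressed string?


Input: cbcbaababbb
Runs:
  'c' x 1 => "c1"
  'b' x 1 => "b1"
  'c' x 1 => "c1"
  'b' x 1 => "b1"
  'a' x 2 => "a2"
  'b' x 1 => "b1"
  'a' x 1 => "a1"
  'b' x 3 => "b3"
Compressed: "c1b1c1b1a2b1a1b3"
Compressed length: 16

16


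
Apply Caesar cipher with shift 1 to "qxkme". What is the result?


Caesar cipher: shift "qxkme" by 1
  'q' (pos 16) + 1 = pos 17 = 'r'
  'x' (pos 23) + 1 = pos 24 = 'y'
  'k' (pos 10) + 1 = pos 11 = 'l'
  'm' (pos 12) + 1 = pos 13 = 'n'
  'e' (pos 4) + 1 = pos 5 = 'f'
Result: rylnf

rylnf


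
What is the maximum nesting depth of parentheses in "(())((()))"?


Input: "(())((()))"
Tracking depth:
  Position 0 '(': depth becomes 1
  Position 1 '(': depth becomes 2
  Position 2 ')': depth becomes 1
  Position 3 ')': depth becomes 0
  Position 4 '(': depth becomes 1
  Position 5 '(': depth becomes 2
  Position 6 '(': depth becomes 3
  Position 7 ')': depth becomes 2
  Position 8 ')': depth becomes 1
  Position 9 ')': depth becomes 0
Maximum depth reached: 3

3


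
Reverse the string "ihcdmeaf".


Input: ihcdmeaf
Reading characters right to left:
  Position 7: 'f'
  Position 6: 'a'
  Position 5: 'e'
  Position 4: 'm'
  Position 3: 'd'
  Position 2: 'c'
  Position 1: 'h'
  Position 0: 'i'
Reversed: faemdchi

faemdchi


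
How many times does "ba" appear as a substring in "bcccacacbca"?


Searching for "ba" in "bcccacacbca"
Scanning each position:
  Position 0: "bc" => no
  Position 1: "cc" => no
  Position 2: "cc" => no
  Position 3: "ca" => no
  Position 4: "ac" => no
  Position 5: "ca" => no
  Position 6: "ac" => no
  Position 7: "cb" => no
  Position 8: "bc" => no
  Position 9: "ca" => no
Total occurrences: 0

0


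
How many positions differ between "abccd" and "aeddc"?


Comparing "abccd" and "aeddc" position by position:
  Position 0: 'a' vs 'a' => same
  Position 1: 'b' vs 'e' => DIFFER
  Position 2: 'c' vs 'd' => DIFFER
  Position 3: 'c' vs 'd' => DIFFER
  Position 4: 'd' vs 'c' => DIFFER
Positions that differ: 4

4


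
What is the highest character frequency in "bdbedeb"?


Input: bdbedeb
Character counts:
  'b': 3
  'd': 2
  'e': 2
Maximum frequency: 3

3


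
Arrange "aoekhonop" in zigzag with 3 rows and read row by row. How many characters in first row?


Zigzag "aoekhonop" into 3 rows:
Placing characters:
  'a' => row 0
  'o' => row 1
  'e' => row 2
  'k' => row 1
  'h' => row 0
  'o' => row 1
  'n' => row 2
  'o' => row 1
  'p' => row 0
Rows:
  Row 0: "ahp"
  Row 1: "okoo"
  Row 2: "en"
First row length: 3

3


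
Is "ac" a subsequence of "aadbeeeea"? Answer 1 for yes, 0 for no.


Check if "ac" is a subsequence of "aadbeeeea"
Greedy scan:
  Position 0 ('a'): matches sub[0] = 'a'
  Position 1 ('a'): no match needed
  Position 2 ('d'): no match needed
  Position 3 ('b'): no match needed
  Position 4 ('e'): no match needed
  Position 5 ('e'): no match needed
  Position 6 ('e'): no match needed
  Position 7 ('e'): no match needed
  Position 8 ('a'): no match needed
Only matched 1/2 characters => not a subsequence

0


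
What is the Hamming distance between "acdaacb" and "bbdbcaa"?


Comparing "acdaacb" and "bbdbcaa" position by position:
  Position 0: 'a' vs 'b' => differ
  Position 1: 'c' vs 'b' => differ
  Position 2: 'd' vs 'd' => same
  Position 3: 'a' vs 'b' => differ
  Position 4: 'a' vs 'c' => differ
  Position 5: 'c' vs 'a' => differ
  Position 6: 'b' vs 'a' => differ
Total differences (Hamming distance): 6

6


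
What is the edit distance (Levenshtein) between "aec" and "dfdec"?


Computing edit distance: "aec" -> "dfdec"
DP table:
           d    f    d    e    c
      0    1    2    3    4    5
  a   1    1    2    3    4    5
  e   2    2    2    3    3    4
  c   3    3    3    3    4    3
Edit distance = dp[3][5] = 3

3


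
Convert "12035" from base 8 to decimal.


Input: "12035" in base 8
Positional expansion:
  Digit '1' (value 1) x 8^4 = 4096
  Digit '2' (value 2) x 8^3 = 1024
  Digit '0' (value 0) x 8^2 = 0
  Digit '3' (value 3) x 8^1 = 24
  Digit '5' (value 5) x 8^0 = 5
Sum = 5149

5149


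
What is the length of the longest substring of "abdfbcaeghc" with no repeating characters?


Input: "abdfbcaeghc"
Sliding window (track last position of each char):
  Position 0 ('a'): window [0,0] length 1 -- new best
  Position 1 ('b'): window [0,1] length 2 -- new best
  Position 2 ('d'): window [0,2] length 3 -- new best
  Position 3 ('f'): window [0,3] length 4 -- new best
  Position 4 ('b'): repeat (last at 1), move window start to 2
  Position 4 ('b'): window [2,4] length 3
  Position 5 ('c'): window [2,5] length 4
  Position 6 ('a'): window [2,6] length 5 -- new best
  Position 7 ('e'): window [2,7] length 6 -- new best
  Position 8 ('g'): window [2,8] length 7 -- new best
  Position 9 ('h'): window [2,9] length 8 -- new best
  Position 10 ('c'): repeat (last at 5), move window start to 6
  Position 10 ('c'): window [6,10] length 5
Longest substring with no repeats: "dfbcaegh" with length 8

8


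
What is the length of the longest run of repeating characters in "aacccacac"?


Input: "aacccacac"
Scanning for longest run:
  Position 1 ('a'): continues run of 'a', length=2
  Position 2 ('c'): new char, reset run to 1
  Position 3 ('c'): continues run of 'c', length=2
  Position 4 ('c'): continues run of 'c', length=3
  Position 5 ('a'): new char, reset run to 1
  Position 6 ('c'): new char, reset run to 1
  Position 7 ('a'): new char, reset run to 1
  Position 8 ('c'): new char, reset run to 1
Longest run: 'c' with length 3

3


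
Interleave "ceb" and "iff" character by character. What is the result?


Interleaving "ceb" and "iff":
  Position 0: 'c' from first, 'i' from second => "ci"
  Position 1: 'e' from first, 'f' from second => "ef"
  Position 2: 'b' from first, 'f' from second => "bf"
Result: ciefbf

ciefbf


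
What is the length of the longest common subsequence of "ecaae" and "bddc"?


LCS of "ecaae" and "bddc"
DP table:
           b    d    d    c
      0    0    0    0    0
  e   0    0    0    0    0
  c   0    0    0    0    1
  a   0    0    0    0    1
  a   0    0    0    0    1
  e   0    0    0    0    1
LCS length = dp[5][4] = 1

1


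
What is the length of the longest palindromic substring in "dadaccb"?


Input: "dadaccb"
Checking substrings for palindromes:
  [0:3] "dad" (len 3) => palindrome
  [1:4] "ada" (len 3) => palindrome
  [4:6] "cc" (len 2) => palindrome
Longest palindromic substring: "dad" with length 3

3


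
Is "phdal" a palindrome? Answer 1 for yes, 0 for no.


Input: phdal
Reversed: ladhp
  Compare pos 0 ('p') with pos 4 ('l'): MISMATCH
  Compare pos 1 ('h') with pos 3 ('a'): MISMATCH
Result: not a palindrome

0


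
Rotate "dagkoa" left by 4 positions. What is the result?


Input: "dagkoa", rotate left by 4
First 4 characters: "dagk"
Remaining characters: "oa"
Concatenate remaining + first: "oa" + "dagk" = "oadagk"

oadagk


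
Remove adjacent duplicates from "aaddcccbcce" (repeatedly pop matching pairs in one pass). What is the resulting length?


Input: aaddcccbcce
Stack-based adjacent duplicate removal:
  Read 'a': push. Stack: a
  Read 'a': matches stack top 'a' => pop. Stack: (empty)
  Read 'd': push. Stack: d
  Read 'd': matches stack top 'd' => pop. Stack: (empty)
  Read 'c': push. Stack: c
  Read 'c': matches stack top 'c' => pop. Stack: (empty)
  Read 'c': push. Stack: c
  Read 'b': push. Stack: cb
  Read 'c': push. Stack: cbc
  Read 'c': matches stack top 'c' => pop. Stack: cb
  Read 'e': push. Stack: cbe
Final stack: "cbe" (length 3)

3


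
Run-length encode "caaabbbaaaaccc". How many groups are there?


Input: caaabbbaaaaccc
Scanning for consecutive runs:
  Group 1: 'c' x 1 (positions 0-0)
  Group 2: 'a' x 3 (positions 1-3)
  Group 3: 'b' x 3 (positions 4-6)
  Group 4: 'a' x 4 (positions 7-10)
  Group 5: 'c' x 3 (positions 11-13)
Total groups: 5

5


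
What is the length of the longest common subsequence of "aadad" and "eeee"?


LCS of "aadad" and "eeee"
DP table:
           e    e    e    e
      0    0    0    0    0
  a   0    0    0    0    0
  a   0    0    0    0    0
  d   0    0    0    0    0
  a   0    0    0    0    0
  d   0    0    0    0    0
LCS length = dp[5][4] = 0

0


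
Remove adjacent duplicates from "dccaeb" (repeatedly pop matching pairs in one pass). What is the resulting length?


Input: dccaeb
Stack-based adjacent duplicate removal:
  Read 'd': push. Stack: d
  Read 'c': push. Stack: dc
  Read 'c': matches stack top 'c' => pop. Stack: d
  Read 'a': push. Stack: da
  Read 'e': push. Stack: dae
  Read 'b': push. Stack: daeb
Final stack: "daeb" (length 4)

4


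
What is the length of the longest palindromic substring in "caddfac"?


Input: "caddfac"
Checking substrings for palindromes:
  [2:4] "dd" (len 2) => palindrome
Longest palindromic substring: "dd" with length 2

2


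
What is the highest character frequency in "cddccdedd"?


Input: cddccdedd
Character counts:
  'c': 3
  'd': 5
  'e': 1
Maximum frequency: 5

5


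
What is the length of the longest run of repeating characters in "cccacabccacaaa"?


Input: "cccacabccacaaa"
Scanning for longest run:
  Position 1 ('c'): continues run of 'c', length=2
  Position 2 ('c'): continues run of 'c', length=3
  Position 3 ('a'): new char, reset run to 1
  Position 4 ('c'): new char, reset run to 1
  Position 5 ('a'): new char, reset run to 1
  Position 6 ('b'): new char, reset run to 1
  Position 7 ('c'): new char, reset run to 1
  Position 8 ('c'): continues run of 'c', length=2
  Position 9 ('a'): new char, reset run to 1
  Position 10 ('c'): new char, reset run to 1
  Position 11 ('a'): new char, reset run to 1
  Position 12 ('a'): continues run of 'a', length=2
  Position 13 ('a'): continues run of 'a', length=3
Longest run: 'c' with length 3

3


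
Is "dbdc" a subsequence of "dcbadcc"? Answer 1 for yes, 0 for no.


Check if "dbdc" is a subsequence of "dcbadcc"
Greedy scan:
  Position 0 ('d'): matches sub[0] = 'd'
  Position 1 ('c'): no match needed
  Position 2 ('b'): matches sub[1] = 'b'
  Position 3 ('a'): no match needed
  Position 4 ('d'): matches sub[2] = 'd'
  Position 5 ('c'): matches sub[3] = 'c'
  Position 6 ('c'): no match needed
All 4 characters matched => is a subsequence

1


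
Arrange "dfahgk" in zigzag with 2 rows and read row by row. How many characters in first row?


Zigzag "dfahgk" into 2 rows:
Placing characters:
  'd' => row 0
  'f' => row 1
  'a' => row 0
  'h' => row 1
  'g' => row 0
  'k' => row 1
Rows:
  Row 0: "dag"
  Row 1: "fhk"
First row length: 3

3


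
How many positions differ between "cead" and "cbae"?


Comparing "cead" and "cbae" position by position:
  Position 0: 'c' vs 'c' => same
  Position 1: 'e' vs 'b' => DIFFER
  Position 2: 'a' vs 'a' => same
  Position 3: 'd' vs 'e' => DIFFER
Positions that differ: 2

2


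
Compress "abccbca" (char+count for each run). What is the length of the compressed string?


Input: abccbca
Runs:
  'a' x 1 => "a1"
  'b' x 1 => "b1"
  'c' x 2 => "c2"
  'b' x 1 => "b1"
  'c' x 1 => "c1"
  'a' x 1 => "a1"
Compressed: "a1b1c2b1c1a1"
Compressed length: 12

12


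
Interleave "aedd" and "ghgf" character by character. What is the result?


Interleaving "aedd" and "ghgf":
  Position 0: 'a' from first, 'g' from second => "ag"
  Position 1: 'e' from first, 'h' from second => "eh"
  Position 2: 'd' from first, 'g' from second => "dg"
  Position 3: 'd' from first, 'f' from second => "df"
Result: agehdgdf

agehdgdf


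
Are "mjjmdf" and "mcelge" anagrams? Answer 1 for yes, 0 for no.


Strings: "mjjmdf", "mcelge"
Sorted first:  dfjjmm
Sorted second: ceeglm
Differ at position 0: 'd' vs 'c' => not anagrams

0


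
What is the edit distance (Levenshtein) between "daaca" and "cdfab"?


Computing edit distance: "daaca" -> "cdfab"
DP table:
           c    d    f    a    b
      0    1    2    3    4    5
  d   1    1    1    2    3    4
  a   2    2    2    2    2    3
  a   3    3    3    3    2    3
  c   4    3    4    4    3    3
  a   5    4    4    5    4    4
Edit distance = dp[5][5] = 4

4


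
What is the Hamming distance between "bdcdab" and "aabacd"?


Comparing "bdcdab" and "aabacd" position by position:
  Position 0: 'b' vs 'a' => differ
  Position 1: 'd' vs 'a' => differ
  Position 2: 'c' vs 'b' => differ
  Position 3: 'd' vs 'a' => differ
  Position 4: 'a' vs 'c' => differ
  Position 5: 'b' vs 'd' => differ
Total differences (Hamming distance): 6

6


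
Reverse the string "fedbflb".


Input: fedbflb
Reading characters right to left:
  Position 6: 'b'
  Position 5: 'l'
  Position 4: 'f'
  Position 3: 'b'
  Position 2: 'd'
  Position 1: 'e'
  Position 0: 'f'
Reversed: blfbdef

blfbdef


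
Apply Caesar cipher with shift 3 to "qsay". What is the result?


Caesar cipher: shift "qsay" by 3
  'q' (pos 16) + 3 = pos 19 = 't'
  's' (pos 18) + 3 = pos 21 = 'v'
  'a' (pos 0) + 3 = pos 3 = 'd'
  'y' (pos 24) + 3 = pos 1 = 'b'
Result: tvdb

tvdb


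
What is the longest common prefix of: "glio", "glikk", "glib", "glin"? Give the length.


Words: glio, glikk, glib, glin
  Position 0: all 'g' => match
  Position 1: all 'l' => match
  Position 2: all 'i' => match
  Position 3: ('o', 'k', 'b', 'n') => mismatch, stop
LCP = "gli" (length 3)

3


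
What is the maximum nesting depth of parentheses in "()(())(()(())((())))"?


Input: "()(())(()(())((())))"
Tracking depth:
  Position 0 '(': depth becomes 1
  Position 1 ')': depth becomes 0
  Position 2 '(': depth becomes 1
  Position 3 '(': depth becomes 2
  Position 4 ')': depth becomes 1
  Position 5 ')': depth becomes 0
  Position 6 '(': depth becomes 1
  Position 7 '(': depth becomes 2
  Position 8 ')': depth becomes 1
  Position 9 '(': depth becomes 2
  Position 10 '(': depth becomes 3
  Position 11 ')': depth becomes 2
  Position 12 ')': depth becomes 1
  Position 13 '(': depth becomes 2
  Position 14 '(': depth becomes 3
  Position 15 '(': depth becomes 4
  Position 16 ')': depth becomes 3
  Position 17 ')': depth becomes 2
  Position 18 ')': depth becomes 1
  Position 19 ')': depth becomes 0
Maximum depth reached: 4

4


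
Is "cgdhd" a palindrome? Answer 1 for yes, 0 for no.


Input: cgdhd
Reversed: dhdgc
  Compare pos 0 ('c') with pos 4 ('d'): MISMATCH
  Compare pos 1 ('g') with pos 3 ('h'): MISMATCH
Result: not a palindrome

0


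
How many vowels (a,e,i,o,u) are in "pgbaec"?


Input: pgbaec
Checking each character:
  'p' at position 0: consonant
  'g' at position 1: consonant
  'b' at position 2: consonant
  'a' at position 3: vowel (running total: 1)
  'e' at position 4: vowel (running total: 2)
  'c' at position 5: consonant
Total vowels: 2

2


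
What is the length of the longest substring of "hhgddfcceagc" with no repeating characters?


Input: "hhgddfcceagc"
Sliding window (track last position of each char):
  Position 0 ('h'): window [0,0] length 1 -- new best
  Position 1 ('h'): repeat (last at 0), move window start to 1
  Position 1 ('h'): window [1,1] length 1
  Position 2 ('g'): window [1,2] length 2 -- new best
  Position 3 ('d'): window [1,3] length 3 -- new best
  Position 4 ('d'): repeat (last at 3), move window start to 4
  Position 4 ('d'): window [4,4] length 1
  Position 5 ('f'): window [4,5] length 2
  Position 6 ('c'): window [4,6] length 3
  Position 7 ('c'): repeat (last at 6), move window start to 7
  Position 7 ('c'): window [7,7] length 1
  Position 8 ('e'): window [7,8] length 2
  Position 9 ('a'): window [7,9] length 3
  Position 10 ('g'): window [7,10] length 4 -- new best
  Position 11 ('c'): repeat (last at 7), move window start to 8
  Position 11 ('c'): window [8,11] length 4
Longest substring with no repeats: "ceag" with length 4

4


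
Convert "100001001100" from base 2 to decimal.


Input: "100001001100" in base 2
Positional expansion:
  Digit '1' (value 1) x 2^11 = 2048
  Digit '0' (value 0) x 2^10 = 0
  Digit '0' (value 0) x 2^9 = 0
  Digit '0' (value 0) x 2^8 = 0
  Digit '0' (value 0) x 2^7 = 0
  Digit '1' (value 1) x 2^6 = 64
  Digit '0' (value 0) x 2^5 = 0
  Digit '0' (value 0) x 2^4 = 0
  Digit '1' (value 1) x 2^3 = 8
  Digit '1' (value 1) x 2^2 = 4
  Digit '0' (value 0) x 2^1 = 0
  Digit '0' (value 0) x 2^0 = 0
Sum = 2124

2124


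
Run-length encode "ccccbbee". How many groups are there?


Input: ccccbbee
Scanning for consecutive runs:
  Group 1: 'c' x 4 (positions 0-3)
  Group 2: 'b' x 2 (positions 4-5)
  Group 3: 'e' x 2 (positions 6-7)
Total groups: 3

3


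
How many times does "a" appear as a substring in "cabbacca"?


Searching for "a" in "cabbacca"
Scanning each position:
  Position 0: "c" => no
  Position 1: "a" => MATCH
  Position 2: "b" => no
  Position 3: "b" => no
  Position 4: "a" => MATCH
  Position 5: "c" => no
  Position 6: "c" => no
  Position 7: "a" => MATCH
Total occurrences: 3

3


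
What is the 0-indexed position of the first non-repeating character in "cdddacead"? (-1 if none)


Input: cdddacead
Character frequencies:
  'a': 2
  'c': 2
  'd': 4
  'e': 1
Scanning left to right for freq == 1:
  Position 0 ('c'): freq=2, skip
  Position 1 ('d'): freq=4, skip
  Position 2 ('d'): freq=4, skip
  Position 3 ('d'): freq=4, skip
  Position 4 ('a'): freq=2, skip
  Position 5 ('c'): freq=2, skip
  Position 6 ('e'): unique! => answer = 6

6


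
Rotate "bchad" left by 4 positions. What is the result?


Input: "bchad", rotate left by 4
First 4 characters: "bcha"
Remaining characters: "d"
Concatenate remaining + first: "d" + "bcha" = "dbcha"

dbcha


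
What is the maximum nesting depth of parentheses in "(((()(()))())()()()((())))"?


Input: "(((()(()))())()()()((())))"
Tracking depth:
  Position 0 '(': depth becomes 1
  Position 1 '(': depth becomes 2
  Position 2 '(': depth becomes 3
  Position 3 '(': depth becomes 4
  Position 4 ')': depth becomes 3
  Position 5 '(': depth becomes 4
  Position 6 '(': depth becomes 5
  Position 7 ')': depth becomes 4
  Position 8 ')': depth becomes 3
  Position 9 ')': depth becomes 2
  Position 10 '(': depth becomes 3
  Position 11 ')': depth becomes 2
  Position 12 ')': depth becomes 1
  Position 13 '(': depth becomes 2
  Position 14 ')': depth becomes 1
  Position 15 '(': depth becomes 2
  Position 16 ')': depth becomes 1
  Position 17 '(': depth becomes 2
  Position 18 ')': depth becomes 1
  Position 19 '(': depth becomes 2
  Position 20 '(': depth becomes 3
  Position 21 '(': depth becomes 4
  Position 22 ')': depth becomes 3
  Position 23 ')': depth becomes 2
  Position 24 ')': depth becomes 1
  Position 25 ')': depth becomes 0
Maximum depth reached: 5

5


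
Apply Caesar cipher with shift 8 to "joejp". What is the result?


Caesar cipher: shift "joejp" by 8
  'j' (pos 9) + 8 = pos 17 = 'r'
  'o' (pos 14) + 8 = pos 22 = 'w'
  'e' (pos 4) + 8 = pos 12 = 'm'
  'j' (pos 9) + 8 = pos 17 = 'r'
  'p' (pos 15) + 8 = pos 23 = 'x'
Result: rwmrx

rwmrx


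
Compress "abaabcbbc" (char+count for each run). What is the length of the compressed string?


Input: abaabcbbc
Runs:
  'a' x 1 => "a1"
  'b' x 1 => "b1"
  'a' x 2 => "a2"
  'b' x 1 => "b1"
  'c' x 1 => "c1"
  'b' x 2 => "b2"
  'c' x 1 => "c1"
Compressed: "a1b1a2b1c1b2c1"
Compressed length: 14

14


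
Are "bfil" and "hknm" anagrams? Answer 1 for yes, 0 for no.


Strings: "bfil", "hknm"
Sorted first:  bfil
Sorted second: hkmn
Differ at position 0: 'b' vs 'h' => not anagrams

0


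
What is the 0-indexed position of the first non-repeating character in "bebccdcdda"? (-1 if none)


Input: bebccdcdda
Character frequencies:
  'a': 1
  'b': 2
  'c': 3
  'd': 3
  'e': 1
Scanning left to right for freq == 1:
  Position 0 ('b'): freq=2, skip
  Position 1 ('e'): unique! => answer = 1

1


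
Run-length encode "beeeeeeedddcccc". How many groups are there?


Input: beeeeeeedddcccc
Scanning for consecutive runs:
  Group 1: 'b' x 1 (positions 0-0)
  Group 2: 'e' x 7 (positions 1-7)
  Group 3: 'd' x 3 (positions 8-10)
  Group 4: 'c' x 4 (positions 11-14)
Total groups: 4

4


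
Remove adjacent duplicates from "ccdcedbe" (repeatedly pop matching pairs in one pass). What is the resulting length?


Input: ccdcedbe
Stack-based adjacent duplicate removal:
  Read 'c': push. Stack: c
  Read 'c': matches stack top 'c' => pop. Stack: (empty)
  Read 'd': push. Stack: d
  Read 'c': push. Stack: dc
  Read 'e': push. Stack: dce
  Read 'd': push. Stack: dced
  Read 'b': push. Stack: dcedb
  Read 'e': push. Stack: dcedbe
Final stack: "dcedbe" (length 6)

6


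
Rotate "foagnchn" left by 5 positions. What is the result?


Input: "foagnchn", rotate left by 5
First 5 characters: "foagn"
Remaining characters: "chn"
Concatenate remaining + first: "chn" + "foagn" = "chnfoagn"

chnfoagn


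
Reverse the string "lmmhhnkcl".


Input: lmmhhnkcl
Reading characters right to left:
  Position 8: 'l'
  Position 7: 'c'
  Position 6: 'k'
  Position 5: 'n'
  Position 4: 'h'
  Position 3: 'h'
  Position 2: 'm'
  Position 1: 'm'
  Position 0: 'l'
Reversed: lcknhhmml

lcknhhmml


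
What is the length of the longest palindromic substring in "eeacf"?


Input: "eeacf"
Checking substrings for palindromes:
  [0:2] "ee" (len 2) => palindrome
Longest palindromic substring: "ee" with length 2

2


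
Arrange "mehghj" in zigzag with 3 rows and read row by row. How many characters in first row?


Zigzag "mehghj" into 3 rows:
Placing characters:
  'm' => row 0
  'e' => row 1
  'h' => row 2
  'g' => row 1
  'h' => row 0
  'j' => row 1
Rows:
  Row 0: "mh"
  Row 1: "egj"
  Row 2: "h"
First row length: 2

2


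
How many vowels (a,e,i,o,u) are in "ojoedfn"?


Input: ojoedfn
Checking each character:
  'o' at position 0: vowel (running total: 1)
  'j' at position 1: consonant
  'o' at position 2: vowel (running total: 2)
  'e' at position 3: vowel (running total: 3)
  'd' at position 4: consonant
  'f' at position 5: consonant
  'n' at position 6: consonant
Total vowels: 3

3


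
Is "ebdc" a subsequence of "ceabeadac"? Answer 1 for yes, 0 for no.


Check if "ebdc" is a subsequence of "ceabeadac"
Greedy scan:
  Position 0 ('c'): no match needed
  Position 1 ('e'): matches sub[0] = 'e'
  Position 2 ('a'): no match needed
  Position 3 ('b'): matches sub[1] = 'b'
  Position 4 ('e'): no match needed
  Position 5 ('a'): no match needed
  Position 6 ('d'): matches sub[2] = 'd'
  Position 7 ('a'): no match needed
  Position 8 ('c'): matches sub[3] = 'c'
All 4 characters matched => is a subsequence

1


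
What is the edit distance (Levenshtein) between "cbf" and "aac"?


Computing edit distance: "cbf" -> "aac"
DP table:
           a    a    c
      0    1    2    3
  c   1    1    2    2
  b   2    2    2    3
  f   3    3    3    3
Edit distance = dp[3][3] = 3

3


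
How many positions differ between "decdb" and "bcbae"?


Comparing "decdb" and "bcbae" position by position:
  Position 0: 'd' vs 'b' => DIFFER
  Position 1: 'e' vs 'c' => DIFFER
  Position 2: 'c' vs 'b' => DIFFER
  Position 3: 'd' vs 'a' => DIFFER
  Position 4: 'b' vs 'e' => DIFFER
Positions that differ: 5

5


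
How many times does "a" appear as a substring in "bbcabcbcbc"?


Searching for "a" in "bbcabcbcbc"
Scanning each position:
  Position 0: "b" => no
  Position 1: "b" => no
  Position 2: "c" => no
  Position 3: "a" => MATCH
  Position 4: "b" => no
  Position 5: "c" => no
  Position 6: "b" => no
  Position 7: "c" => no
  Position 8: "b" => no
  Position 9: "c" => no
Total occurrences: 1

1


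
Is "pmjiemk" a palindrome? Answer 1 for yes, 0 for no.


Input: pmjiemk
Reversed: kmeijmp
  Compare pos 0 ('p') with pos 6 ('k'): MISMATCH
  Compare pos 1 ('m') with pos 5 ('m'): match
  Compare pos 2 ('j') with pos 4 ('e'): MISMATCH
Result: not a palindrome

0


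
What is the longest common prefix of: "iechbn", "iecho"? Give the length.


Words: iechbn, iecho
  Position 0: all 'i' => match
  Position 1: all 'e' => match
  Position 2: all 'c' => match
  Position 3: all 'h' => match
  Position 4: ('b', 'o') => mismatch, stop
LCP = "iech" (length 4)

4


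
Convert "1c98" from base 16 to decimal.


Input: "1c98" in base 16
Positional expansion:
  Digit '1' (value 1) x 16^3 = 4096
  Digit 'c' (value 12) x 16^2 = 3072
  Digit '9' (value 9) x 16^1 = 144
  Digit '8' (value 8) x 16^0 = 8
Sum = 7320

7320


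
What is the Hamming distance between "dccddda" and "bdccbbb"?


Comparing "dccddda" and "bdccbbb" position by position:
  Position 0: 'd' vs 'b' => differ
  Position 1: 'c' vs 'd' => differ
  Position 2: 'c' vs 'c' => same
  Position 3: 'd' vs 'c' => differ
  Position 4: 'd' vs 'b' => differ
  Position 5: 'd' vs 'b' => differ
  Position 6: 'a' vs 'b' => differ
Total differences (Hamming distance): 6

6


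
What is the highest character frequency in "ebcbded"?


Input: ebcbded
Character counts:
  'b': 2
  'c': 1
  'd': 2
  'e': 2
Maximum frequency: 2

2


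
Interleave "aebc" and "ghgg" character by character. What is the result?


Interleaving "aebc" and "ghgg":
  Position 0: 'a' from first, 'g' from second => "ag"
  Position 1: 'e' from first, 'h' from second => "eh"
  Position 2: 'b' from first, 'g' from second => "bg"
  Position 3: 'c' from first, 'g' from second => "cg"
Result: agehbgcg

agehbgcg


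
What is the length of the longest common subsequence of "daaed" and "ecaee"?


LCS of "daaed" and "ecaee"
DP table:
           e    c    a    e    e
      0    0    0    0    0    0
  d   0    0    0    0    0    0
  a   0    0    0    1    1    1
  a   0    0    0    1    1    1
  e   0    1    1    1    2    2
  d   0    1    1    1    2    2
LCS length = dp[5][5] = 2

2


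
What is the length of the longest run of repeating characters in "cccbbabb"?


Input: "cccbbabb"
Scanning for longest run:
  Position 1 ('c'): continues run of 'c', length=2
  Position 2 ('c'): continues run of 'c', length=3
  Position 3 ('b'): new char, reset run to 1
  Position 4 ('b'): continues run of 'b', length=2
  Position 5 ('a'): new char, reset run to 1
  Position 6 ('b'): new char, reset run to 1
  Position 7 ('b'): continues run of 'b', length=2
Longest run: 'c' with length 3

3


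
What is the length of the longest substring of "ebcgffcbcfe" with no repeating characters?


Input: "ebcgffcbcfe"
Sliding window (track last position of each char):
  Position 0 ('e'): window [0,0] length 1 -- new best
  Position 1 ('b'): window [0,1] length 2 -- new best
  Position 2 ('c'): window [0,2] length 3 -- new best
  Position 3 ('g'): window [0,3] length 4 -- new best
  Position 4 ('f'): window [0,4] length 5 -- new best
  Position 5 ('f'): repeat (last at 4), move window start to 5
  Position 5 ('f'): window [5,5] length 1
  Position 6 ('c'): window [5,6] length 2
  Position 7 ('b'): window [5,7] length 3
  Position 8 ('c'): repeat (last at 6), move window start to 7
  Position 8 ('c'): window [7,8] length 2
  Position 9 ('f'): window [7,9] length 3
  Position 10 ('e'): window [7,10] length 4
Longest substring with no repeats: "ebcgf" with length 5

5


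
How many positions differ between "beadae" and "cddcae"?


Comparing "beadae" and "cddcae" position by position:
  Position 0: 'b' vs 'c' => DIFFER
  Position 1: 'e' vs 'd' => DIFFER
  Position 2: 'a' vs 'd' => DIFFER
  Position 3: 'd' vs 'c' => DIFFER
  Position 4: 'a' vs 'a' => same
  Position 5: 'e' vs 'e' => same
Positions that differ: 4

4


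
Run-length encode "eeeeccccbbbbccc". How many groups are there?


Input: eeeeccccbbbbccc
Scanning for consecutive runs:
  Group 1: 'e' x 4 (positions 0-3)
  Group 2: 'c' x 4 (positions 4-7)
  Group 3: 'b' x 4 (positions 8-11)
  Group 4: 'c' x 3 (positions 12-14)
Total groups: 4

4


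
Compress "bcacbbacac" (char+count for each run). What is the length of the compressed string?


Input: bcacbbacac
Runs:
  'b' x 1 => "b1"
  'c' x 1 => "c1"
  'a' x 1 => "a1"
  'c' x 1 => "c1"
  'b' x 2 => "b2"
  'a' x 1 => "a1"
  'c' x 1 => "c1"
  'a' x 1 => "a1"
  'c' x 1 => "c1"
Compressed: "b1c1a1c1b2a1c1a1c1"
Compressed length: 18

18


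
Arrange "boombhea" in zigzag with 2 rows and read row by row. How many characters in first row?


Zigzag "boombhea" into 2 rows:
Placing characters:
  'b' => row 0
  'o' => row 1
  'o' => row 0
  'm' => row 1
  'b' => row 0
  'h' => row 1
  'e' => row 0
  'a' => row 1
Rows:
  Row 0: "bobe"
  Row 1: "omha"
First row length: 4

4


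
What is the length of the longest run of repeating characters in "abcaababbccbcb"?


Input: "abcaababbccbcb"
Scanning for longest run:
  Position 1 ('b'): new char, reset run to 1
  Position 2 ('c'): new char, reset run to 1
  Position 3 ('a'): new char, reset run to 1
  Position 4 ('a'): continues run of 'a', length=2
  Position 5 ('b'): new char, reset run to 1
  Position 6 ('a'): new char, reset run to 1
  Position 7 ('b'): new char, reset run to 1
  Position 8 ('b'): continues run of 'b', length=2
  Position 9 ('c'): new char, reset run to 1
  Position 10 ('c'): continues run of 'c', length=2
  Position 11 ('b'): new char, reset run to 1
  Position 12 ('c'): new char, reset run to 1
  Position 13 ('b'): new char, reset run to 1
Longest run: 'a' with length 2

2


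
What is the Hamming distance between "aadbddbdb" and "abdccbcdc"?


Comparing "aadbddbdb" and "abdccbcdc" position by position:
  Position 0: 'a' vs 'a' => same
  Position 1: 'a' vs 'b' => differ
  Position 2: 'd' vs 'd' => same
  Position 3: 'b' vs 'c' => differ
  Position 4: 'd' vs 'c' => differ
  Position 5: 'd' vs 'b' => differ
  Position 6: 'b' vs 'c' => differ
  Position 7: 'd' vs 'd' => same
  Position 8: 'b' vs 'c' => differ
Total differences (Hamming distance): 6

6


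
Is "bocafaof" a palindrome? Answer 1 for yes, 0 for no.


Input: bocafaof
Reversed: foafacob
  Compare pos 0 ('b') with pos 7 ('f'): MISMATCH
  Compare pos 1 ('o') with pos 6 ('o'): match
  Compare pos 2 ('c') with pos 5 ('a'): MISMATCH
  Compare pos 3 ('a') with pos 4 ('f'): MISMATCH
Result: not a palindrome

0


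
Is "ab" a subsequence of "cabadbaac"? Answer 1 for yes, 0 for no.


Check if "ab" is a subsequence of "cabadbaac"
Greedy scan:
  Position 0 ('c'): no match needed
  Position 1 ('a'): matches sub[0] = 'a'
  Position 2 ('b'): matches sub[1] = 'b'
  Position 3 ('a'): no match needed
  Position 4 ('d'): no match needed
  Position 5 ('b'): no match needed
  Position 6 ('a'): no match needed
  Position 7 ('a'): no match needed
  Position 8 ('c'): no match needed
All 2 characters matched => is a subsequence

1


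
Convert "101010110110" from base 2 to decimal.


Input: "101010110110" in base 2
Positional expansion:
  Digit '1' (value 1) x 2^11 = 2048
  Digit '0' (value 0) x 2^10 = 0
  Digit '1' (value 1) x 2^9 = 512
  Digit '0' (value 0) x 2^8 = 0
  Digit '1' (value 1) x 2^7 = 128
  Digit '0' (value 0) x 2^6 = 0
  Digit '1' (value 1) x 2^5 = 32
  Digit '1' (value 1) x 2^4 = 16
  Digit '0' (value 0) x 2^3 = 0
  Digit '1' (value 1) x 2^2 = 4
  Digit '1' (value 1) x 2^1 = 2
  Digit '0' (value 0) x 2^0 = 0
Sum = 2742

2742


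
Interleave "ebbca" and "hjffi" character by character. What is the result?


Interleaving "ebbca" and "hjffi":
  Position 0: 'e' from first, 'h' from second => "eh"
  Position 1: 'b' from first, 'j' from second => "bj"
  Position 2: 'b' from first, 'f' from second => "bf"
  Position 3: 'c' from first, 'f' from second => "cf"
  Position 4: 'a' from first, 'i' from second => "ai"
Result: ehbjbfcfai

ehbjbfcfai


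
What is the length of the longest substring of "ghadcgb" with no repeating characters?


Input: "ghadcgb"
Sliding window (track last position of each char):
  Position 0 ('g'): window [0,0] length 1 -- new best
  Position 1 ('h'): window [0,1] length 2 -- new best
  Position 2 ('a'): window [0,2] length 3 -- new best
  Position 3 ('d'): window [0,3] length 4 -- new best
  Position 4 ('c'): window [0,4] length 5 -- new best
  Position 5 ('g'): repeat (last at 0), move window start to 1
  Position 5 ('g'): window [1,5] length 5
  Position 6 ('b'): window [1,6] length 6 -- new best
Longest substring with no repeats: "hadcgb" with length 6

6


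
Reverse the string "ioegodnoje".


Input: ioegodnoje
Reading characters right to left:
  Position 9: 'e'
  Position 8: 'j'
  Position 7: 'o'
  Position 6: 'n'
  Position 5: 'd'
  Position 4: 'o'
  Position 3: 'g'
  Position 2: 'e'
  Position 1: 'o'
  Position 0: 'i'
Reversed: ejondogeoi

ejondogeoi


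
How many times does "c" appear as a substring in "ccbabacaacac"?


Searching for "c" in "ccbabacaacac"
Scanning each position:
  Position 0: "c" => MATCH
  Position 1: "c" => MATCH
  Position 2: "b" => no
  Position 3: "a" => no
  Position 4: "b" => no
  Position 5: "a" => no
  Position 6: "c" => MATCH
  Position 7: "a" => no
  Position 8: "a" => no
  Position 9: "c" => MATCH
  Position 10: "a" => no
  Position 11: "c" => MATCH
Total occurrences: 5

5


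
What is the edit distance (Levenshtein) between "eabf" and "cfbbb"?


Computing edit distance: "eabf" -> "cfbbb"
DP table:
           c    f    b    b    b
      0    1    2    3    4    5
  e   1    1    2    3    4    5
  a   2    2    2    3    4    5
  b   3    3    3    2    3    4
  f   4    4    3    3    3    4
Edit distance = dp[4][5] = 4

4


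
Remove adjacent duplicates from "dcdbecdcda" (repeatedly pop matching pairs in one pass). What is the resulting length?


Input: dcdbecdcda
Stack-based adjacent duplicate removal:
  Read 'd': push. Stack: d
  Read 'c': push. Stack: dc
  Read 'd': push. Stack: dcd
  Read 'b': push. Stack: dcdb
  Read 'e': push. Stack: dcdbe
  Read 'c': push. Stack: dcdbec
  Read 'd': push. Stack: dcdbecd
  Read 'c': push. Stack: dcdbecdc
  Read 'd': push. Stack: dcdbecdcd
  Read 'a': push. Stack: dcdbecdcda
Final stack: "dcdbecdcda" (length 10)

10


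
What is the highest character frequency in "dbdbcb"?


Input: dbdbcb
Character counts:
  'b': 3
  'c': 1
  'd': 2
Maximum frequency: 3

3


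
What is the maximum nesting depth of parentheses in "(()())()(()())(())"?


Input: "(()())()(()())(())"
Tracking depth:
  Position 0 '(': depth becomes 1
  Position 1 '(': depth becomes 2
  Position 2 ')': depth becomes 1
  Position 3 '(': depth becomes 2
  Position 4 ')': depth becomes 1
  Position 5 ')': depth becomes 0
  Position 6 '(': depth becomes 1
  Position 7 ')': depth becomes 0
  Position 8 '(': depth becomes 1
  Position 9 '(': depth becomes 2
  Position 10 ')': depth becomes 1
  Position 11 '(': depth becomes 2
  Position 12 ')': depth becomes 1
  Position 13 ')': depth becomes 0
  Position 14 '(': depth becomes 1
  Position 15 '(': depth becomes 2
  Position 16 ')': depth becomes 1
  Position 17 ')': depth becomes 0
Maximum depth reached: 2

2


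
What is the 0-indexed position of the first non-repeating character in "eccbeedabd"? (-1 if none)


Input: eccbeedabd
Character frequencies:
  'a': 1
  'b': 2
  'c': 2
  'd': 2
  'e': 3
Scanning left to right for freq == 1:
  Position 0 ('e'): freq=3, skip
  Position 1 ('c'): freq=2, skip
  Position 2 ('c'): freq=2, skip
  Position 3 ('b'): freq=2, skip
  Position 4 ('e'): freq=3, skip
  Position 5 ('e'): freq=3, skip
  Position 6 ('d'): freq=2, skip
  Position 7 ('a'): unique! => answer = 7

7


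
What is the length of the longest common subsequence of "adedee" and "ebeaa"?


LCS of "adedee" and "ebeaa"
DP table:
           e    b    e    a    a
      0    0    0    0    0    0
  a   0    0    0    0    1    1
  d   0    0    0    0    1    1
  e   0    1    1    1    1    1
  d   0    1    1    1    1    1
  e   0    1    1    2    2    2
  e   0    1    1    2    2    2
LCS length = dp[6][5] = 2

2


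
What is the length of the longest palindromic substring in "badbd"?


Input: "badbd"
Checking substrings for palindromes:
  [2:5] "dbd" (len 3) => palindrome
Longest palindromic substring: "dbd" with length 3

3


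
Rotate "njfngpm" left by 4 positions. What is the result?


Input: "njfngpm", rotate left by 4
First 4 characters: "njfn"
Remaining characters: "gpm"
Concatenate remaining + first: "gpm" + "njfn" = "gpmnjfn"

gpmnjfn


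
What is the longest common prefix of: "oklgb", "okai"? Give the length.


Words: oklgb, okai
  Position 0: all 'o' => match
  Position 1: all 'k' => match
  Position 2: ('l', 'a') => mismatch, stop
LCP = "ok" (length 2)

2


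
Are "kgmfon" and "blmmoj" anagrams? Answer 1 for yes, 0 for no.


Strings: "kgmfon", "blmmoj"
Sorted first:  fgkmno
Sorted second: bjlmmo
Differ at position 0: 'f' vs 'b' => not anagrams

0


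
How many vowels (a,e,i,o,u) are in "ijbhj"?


Input: ijbhj
Checking each character:
  'i' at position 0: vowel (running total: 1)
  'j' at position 1: consonant
  'b' at position 2: consonant
  'h' at position 3: consonant
  'j' at position 4: consonant
Total vowels: 1

1


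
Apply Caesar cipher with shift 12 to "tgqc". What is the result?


Caesar cipher: shift "tgqc" by 12
  't' (pos 19) + 12 = pos 5 = 'f'
  'g' (pos 6) + 12 = pos 18 = 's'
  'q' (pos 16) + 12 = pos 2 = 'c'
  'c' (pos 2) + 12 = pos 14 = 'o'
Result: fsco

fsco


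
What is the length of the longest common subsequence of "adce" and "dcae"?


LCS of "adce" and "dcae"
DP table:
           d    c    a    e
      0    0    0    0    0
  a   0    0    0    1    1
  d   0    1    1    1    1
  c   0    1    2    2    2
  e   0    1    2    2    3
LCS length = dp[4][4] = 3

3
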